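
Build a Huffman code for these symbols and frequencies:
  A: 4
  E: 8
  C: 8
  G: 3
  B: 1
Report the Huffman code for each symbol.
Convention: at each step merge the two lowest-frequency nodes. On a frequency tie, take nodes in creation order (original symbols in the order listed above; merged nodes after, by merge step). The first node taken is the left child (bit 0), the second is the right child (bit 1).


Huffman tree construction:
Step 1: Merge B(1) + G(3) = 4
Step 2: Merge A(4) + (B+G)(4) = 8
Step 3: Merge E(8) + C(8) = 16
Step 4: Merge (A+(B+G))(8) + (E+C)(16) = 24
Read each symbol's code off the tree from the root (left child = 0, right child = 1).

Codes:
  A: 00 (length 2)
  E: 10 (length 2)
  C: 11 (length 2)
  G: 011 (length 3)
  B: 010 (length 3)
Average code length: 52/24 = 2.1667 bits/symbol


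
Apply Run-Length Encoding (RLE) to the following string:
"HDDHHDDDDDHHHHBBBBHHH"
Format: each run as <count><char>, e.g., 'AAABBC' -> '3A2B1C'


Scanning runs left to right:
  i=0: run of 'H' x 1 -> '1H'
  i=1: run of 'D' x 2 -> '2D'
  i=3: run of 'H' x 2 -> '2H'
  i=5: run of 'D' x 5 -> '5D'
  i=10: run of 'H' x 4 -> '4H'
  i=14: run of 'B' x 4 -> '4B'
  i=18: run of 'H' x 3 -> '3H'

RLE = 1H2D2H5D4H4B3H


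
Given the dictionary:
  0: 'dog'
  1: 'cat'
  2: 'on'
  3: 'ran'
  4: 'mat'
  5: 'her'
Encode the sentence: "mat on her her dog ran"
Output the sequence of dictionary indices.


Look up each word in the dictionary:
  'mat' -> 4
  'on' -> 2
  'her' -> 5
  'her' -> 5
  'dog' -> 0
  'ran' -> 3

Encoded: [4, 2, 5, 5, 0, 3]


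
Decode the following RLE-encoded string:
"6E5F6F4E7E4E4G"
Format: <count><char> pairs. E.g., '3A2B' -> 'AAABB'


Expanding each <count><char> pair:
  6E -> 'EEEEEE'
  5F -> 'FFFFF'
  6F -> 'FFFFFF'
  4E -> 'EEEE'
  7E -> 'EEEEEEE'
  4E -> 'EEEE'
  4G -> 'GGGG'

Decoded = EEEEEEFFFFFFFFFFFEEEEEEEEEEEEEEEGGGG


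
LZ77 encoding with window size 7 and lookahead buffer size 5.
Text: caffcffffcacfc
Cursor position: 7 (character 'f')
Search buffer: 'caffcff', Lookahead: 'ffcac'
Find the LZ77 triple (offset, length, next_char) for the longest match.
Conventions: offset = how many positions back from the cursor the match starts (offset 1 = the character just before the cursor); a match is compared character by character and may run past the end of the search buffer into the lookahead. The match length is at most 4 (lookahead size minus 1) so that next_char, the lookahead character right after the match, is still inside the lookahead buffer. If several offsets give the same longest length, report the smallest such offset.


Try each offset into the search buffer:
  offset=1 (pos 6, char 'f'): match length 2
  offset=2 (pos 5, char 'f'): match length 2
  offset=3 (pos 4, char 'c'): match length 0
  offset=4 (pos 3, char 'f'): match length 1
  offset=5 (pos 2, char 'f'): match length 3
  offset=6 (pos 1, char 'a'): match length 0
  offset=7 (pos 0, char 'c'): match length 0
Longest match has length 3 at offset 5.
next_char = character at position 7 + 3 = 10 -> 'a'

Best match: offset=5, length=3 (matching 'ffc' starting at position 2)
LZ77 triple: (5, 3, 'a')


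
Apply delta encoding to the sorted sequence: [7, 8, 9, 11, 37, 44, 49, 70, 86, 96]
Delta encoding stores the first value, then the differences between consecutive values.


First value: 7
Deltas:
  8 - 7 = 1
  9 - 8 = 1
  11 - 9 = 2
  37 - 11 = 26
  44 - 37 = 7
  49 - 44 = 5
  70 - 49 = 21
  86 - 70 = 16
  96 - 86 = 10


Delta encoded: [7, 1, 1, 2, 26, 7, 5, 21, 16, 10]


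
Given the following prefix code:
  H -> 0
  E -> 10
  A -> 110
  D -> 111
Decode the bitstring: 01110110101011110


Decoding step by step:
Bits 0 -> H
Bits 111 -> D
Bits 0 -> H
Bits 110 -> A
Bits 10 -> E
Bits 10 -> E
Bits 111 -> D
Bits 10 -> E


Decoded message: HDHAEEDE


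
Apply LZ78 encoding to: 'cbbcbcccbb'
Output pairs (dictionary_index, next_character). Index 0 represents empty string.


LZ78 encoding steps:
Dictionary: {0: ''}
Step 1: w='' (idx 0), next='c' -> output (0, 'c'), add 'c' as idx 1
Step 2: w='' (idx 0), next='b' -> output (0, 'b'), add 'b' as idx 2
Step 3: w='b' (idx 2), next='c' -> output (2, 'c'), add 'bc' as idx 3
Step 4: w='bc' (idx 3), next='c' -> output (3, 'c'), add 'bcc' as idx 4
Step 5: w='c' (idx 1), next='b' -> output (1, 'b'), add 'cb' as idx 5
Step 6: w='b' (idx 2), end of input -> output (2, '')


Encoded: [(0, 'c'), (0, 'b'), (2, 'c'), (3, 'c'), (1, 'b'), (2, '')]


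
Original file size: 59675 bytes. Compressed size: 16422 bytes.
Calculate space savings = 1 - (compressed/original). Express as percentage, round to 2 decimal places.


ratio = compressed/original = 16422/59675 = 0.275191
savings = 1 - ratio = 1 - 0.275191 = 0.724809
as a percentage: 0.724809 * 100 = 72.48%

Space savings = 1 - 16422/59675 = 72.48%


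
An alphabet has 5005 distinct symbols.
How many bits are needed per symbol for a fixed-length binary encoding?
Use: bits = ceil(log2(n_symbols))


log2(5005) = 12.2892
Bracket: 2^12 = 4096 < 5005 <= 2^13 = 8192
So ceil(log2(5005)) = 13

bits = ceil(log2(5005)) = ceil(12.2892) = 13 bits


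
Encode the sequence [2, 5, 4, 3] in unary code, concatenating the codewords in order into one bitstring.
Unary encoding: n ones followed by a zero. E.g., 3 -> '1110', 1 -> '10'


Encode each number as n ones followed by a terminating 0:
  2 -> 110 (3 bits)
  5 -> 111110 (6 bits)
  4 -> 11110 (5 bits)
  3 -> 1110 (4 bits)
Total length = 3 + 6 + 5 + 4 = 18 bits.

Unary([2, 5, 4, 3]) = 110111110111101110 (18 bits)


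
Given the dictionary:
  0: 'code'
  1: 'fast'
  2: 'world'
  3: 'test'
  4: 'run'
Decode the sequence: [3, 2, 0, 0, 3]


Look up each index in the dictionary:
  3 -> 'test'
  2 -> 'world'
  0 -> 'code'
  0 -> 'code'
  3 -> 'test'

Decoded: "test world code code test"


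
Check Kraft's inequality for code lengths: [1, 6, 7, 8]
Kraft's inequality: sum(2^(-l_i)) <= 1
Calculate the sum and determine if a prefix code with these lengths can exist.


Sum = 2^(-1) + 2^(-6) + 2^(-7) + 2^(-8)
    = 0.5 + 0.015625 + 0.0078125 + 0.00390625
    = 135/256 = 0.52734375
Since 0.52734375 <= 1, Kraft's inequality IS satisfied.
A prefix code with these lengths CAN exist.

Kraft sum = 0.52734375. Satisfied.


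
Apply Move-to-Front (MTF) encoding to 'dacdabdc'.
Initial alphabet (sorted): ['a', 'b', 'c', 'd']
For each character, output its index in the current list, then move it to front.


MTF encoding:
'd': index 3 in ['a', 'b', 'c', 'd'] -> ['d', 'a', 'b', 'c']
'a': index 1 in ['d', 'a', 'b', 'c'] -> ['a', 'd', 'b', 'c']
'c': index 3 in ['a', 'd', 'b', 'c'] -> ['c', 'a', 'd', 'b']
'd': index 2 in ['c', 'a', 'd', 'b'] -> ['d', 'c', 'a', 'b']
'a': index 2 in ['d', 'c', 'a', 'b'] -> ['a', 'd', 'c', 'b']
'b': index 3 in ['a', 'd', 'c', 'b'] -> ['b', 'a', 'd', 'c']
'd': index 2 in ['b', 'a', 'd', 'c'] -> ['d', 'b', 'a', 'c']
'c': index 3 in ['d', 'b', 'a', 'c'] -> ['c', 'd', 'b', 'a']


Output: [3, 1, 3, 2, 2, 3, 2, 3]


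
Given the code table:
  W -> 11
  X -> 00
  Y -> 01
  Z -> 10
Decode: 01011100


Decoding:
01 -> Y
01 -> Y
11 -> W
00 -> X


Result: YYWX


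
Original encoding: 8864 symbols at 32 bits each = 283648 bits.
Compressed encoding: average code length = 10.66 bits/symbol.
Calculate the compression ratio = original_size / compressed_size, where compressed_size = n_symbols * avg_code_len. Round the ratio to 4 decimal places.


original_size = n_symbols * orig_bits = 8864 * 32 = 283648 bits
compressed_size = n_symbols * avg_code_len = 8864 * 10.66 = 94490.24 bits
ratio = original_size / compressed_size = 283648 / 94490.24 = 3.0019

Compression ratio = 3.0019


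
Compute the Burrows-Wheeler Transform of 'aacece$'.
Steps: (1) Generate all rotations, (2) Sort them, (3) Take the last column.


Rotations (sorted):
  0: $aacece -> last char: e
  1: aacece$ -> last char: $
  2: acece$a -> last char: a
  3: ce$aace -> last char: e
  4: cece$aa -> last char: a
  5: e$aacec -> last char: c
  6: ece$aac -> last char: c


BWT = e$aeacc


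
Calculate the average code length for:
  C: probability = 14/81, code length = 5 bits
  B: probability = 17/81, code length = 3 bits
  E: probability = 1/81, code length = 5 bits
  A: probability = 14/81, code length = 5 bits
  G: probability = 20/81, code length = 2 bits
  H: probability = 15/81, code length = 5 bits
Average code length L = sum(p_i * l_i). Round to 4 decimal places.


Weighted contributions p_i * l_i:
  C: (14/81) * 5 = 70/81
  B: (17/81) * 3 = 51/81
  E: (1/81) * 5 = 5/81
  A: (14/81) * 5 = 70/81
  G: (20/81) * 2 = 40/81
  H: (15/81) * 5 = 75/81
Sum = (70 + 51 + 5 + 70 + 40 + 75)/81 = 311/81

L = 311/81 = 3.8395 bits/symbol


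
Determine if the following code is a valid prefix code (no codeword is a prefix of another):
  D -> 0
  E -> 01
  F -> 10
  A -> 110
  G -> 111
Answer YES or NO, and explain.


Checking each pair (does one codeword prefix another?):
  D='0' vs E='01': prefix -- VIOLATION

NO -- this is NOT a valid prefix code. D (0) is a prefix of E (01).


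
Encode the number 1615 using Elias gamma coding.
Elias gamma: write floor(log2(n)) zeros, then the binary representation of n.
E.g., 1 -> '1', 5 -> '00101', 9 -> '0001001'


num_bits = floor(log2(1615)) + 1 = 11
leading_zeros = num_bits - 1 = 10
binary(1615) = 11001001111

Elias gamma(1615) = '0000000000' + '11001001111' = 000000000011001001111 (21 bits)


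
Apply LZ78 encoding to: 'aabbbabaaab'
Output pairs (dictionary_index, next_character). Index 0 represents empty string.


LZ78 encoding steps:
Dictionary: {0: ''}
Step 1: w='' (idx 0), next='a' -> output (0, 'a'), add 'a' as idx 1
Step 2: w='a' (idx 1), next='b' -> output (1, 'b'), add 'ab' as idx 2
Step 3: w='' (idx 0), next='b' -> output (0, 'b'), add 'b' as idx 3
Step 4: w='b' (idx 3), next='a' -> output (3, 'a'), add 'ba' as idx 4
Step 5: w='ba' (idx 4), next='a' -> output (4, 'a'), add 'baa' as idx 5
Step 6: w='ab' (idx 2), end of input -> output (2, '')


Encoded: [(0, 'a'), (1, 'b'), (0, 'b'), (3, 'a'), (4, 'a'), (2, '')]


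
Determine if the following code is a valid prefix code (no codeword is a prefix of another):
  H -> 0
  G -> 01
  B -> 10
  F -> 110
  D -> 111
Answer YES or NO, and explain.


Checking each pair (does one codeword prefix another?):
  H='0' vs G='01': prefix -- VIOLATION

NO -- this is NOT a valid prefix code. H (0) is a prefix of G (01).


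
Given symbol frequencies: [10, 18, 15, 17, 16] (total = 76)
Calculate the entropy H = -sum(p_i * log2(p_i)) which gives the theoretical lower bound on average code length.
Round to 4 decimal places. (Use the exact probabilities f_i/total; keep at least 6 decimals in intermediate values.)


Per-symbol terms -p_i * log2(p_i) with p_i = f_i/76:
  p = 10/76 = 0.131579: log2(p) = -2.925999, -p*log2(p) = 0.385000
  p = 18/76 = 0.236842: log2(p) = -2.078003, -p*log2(p) = 0.492158
  p = 15/76 = 0.197368: log2(p) = -2.341037, -p*log2(p) = 0.462047
  p = 17/76 = 0.223684: log2(p) = -2.160465, -p*log2(p) = 0.483262
  p = 16/76 = 0.210526: log2(p) = -2.247928, -p*log2(p) = 0.473248
H = 0.385000 + 0.492158 + 0.462047 + 0.483262 + 0.473248 = 2.295715

H = 2.2957 bits/symbol


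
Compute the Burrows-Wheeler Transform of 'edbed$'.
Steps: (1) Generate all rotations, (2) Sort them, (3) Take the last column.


Rotations (sorted):
  0: $edbed -> last char: d
  1: bed$ed -> last char: d
  2: d$edbe -> last char: e
  3: dbed$e -> last char: e
  4: ed$edb -> last char: b
  5: edbed$ -> last char: $


BWT = ddeeb$


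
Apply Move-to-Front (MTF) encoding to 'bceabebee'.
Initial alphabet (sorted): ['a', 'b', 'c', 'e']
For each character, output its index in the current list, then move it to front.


MTF encoding:
'b': index 1 in ['a', 'b', 'c', 'e'] -> ['b', 'a', 'c', 'e']
'c': index 2 in ['b', 'a', 'c', 'e'] -> ['c', 'b', 'a', 'e']
'e': index 3 in ['c', 'b', 'a', 'e'] -> ['e', 'c', 'b', 'a']
'a': index 3 in ['e', 'c', 'b', 'a'] -> ['a', 'e', 'c', 'b']
'b': index 3 in ['a', 'e', 'c', 'b'] -> ['b', 'a', 'e', 'c']
'e': index 2 in ['b', 'a', 'e', 'c'] -> ['e', 'b', 'a', 'c']
'b': index 1 in ['e', 'b', 'a', 'c'] -> ['b', 'e', 'a', 'c']
'e': index 1 in ['b', 'e', 'a', 'c'] -> ['e', 'b', 'a', 'c']
'e': index 0 in ['e', 'b', 'a', 'c'] -> ['e', 'b', 'a', 'c']


Output: [1, 2, 3, 3, 3, 2, 1, 1, 0]


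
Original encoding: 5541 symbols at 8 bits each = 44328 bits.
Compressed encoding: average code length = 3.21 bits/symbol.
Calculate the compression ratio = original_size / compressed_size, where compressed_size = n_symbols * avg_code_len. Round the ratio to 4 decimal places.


original_size = n_symbols * orig_bits = 5541 * 8 = 44328 bits
compressed_size = n_symbols * avg_code_len = 5541 * 3.21 = 17786.61 bits
ratio = original_size / compressed_size = 44328 / 17786.61 = 2.4922

Compression ratio = 2.4922


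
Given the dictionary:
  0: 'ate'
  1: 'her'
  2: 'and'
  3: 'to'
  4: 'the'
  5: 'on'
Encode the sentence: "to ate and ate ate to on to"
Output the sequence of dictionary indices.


Look up each word in the dictionary:
  'to' -> 3
  'ate' -> 0
  'and' -> 2
  'ate' -> 0
  'ate' -> 0
  'to' -> 3
  'on' -> 5
  'to' -> 3

Encoded: [3, 0, 2, 0, 0, 3, 5, 3]


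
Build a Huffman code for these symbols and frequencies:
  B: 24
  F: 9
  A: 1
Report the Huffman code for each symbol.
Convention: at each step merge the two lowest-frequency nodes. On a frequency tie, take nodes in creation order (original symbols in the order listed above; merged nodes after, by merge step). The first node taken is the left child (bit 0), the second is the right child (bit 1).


Huffman tree construction:
Step 1: Merge A(1) + F(9) = 10
Step 2: Merge (A+F)(10) + B(24) = 34
Read each symbol's code off the tree from the root (left child = 0, right child = 1).

Codes:
  B: 1 (length 1)
  F: 01 (length 2)
  A: 00 (length 2)
Average code length: 44/34 = 1.2941 bits/symbol


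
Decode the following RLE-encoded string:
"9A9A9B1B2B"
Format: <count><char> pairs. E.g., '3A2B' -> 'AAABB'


Expanding each <count><char> pair:
  9A -> 'AAAAAAAAA'
  9A -> 'AAAAAAAAA'
  9B -> 'BBBBBBBBB'
  1B -> 'B'
  2B -> 'BB'

Decoded = AAAAAAAAAAAAAAAAAABBBBBBBBBBBB


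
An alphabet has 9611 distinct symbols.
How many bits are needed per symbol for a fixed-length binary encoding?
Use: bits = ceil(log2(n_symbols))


log2(9611) = 13.2305
Bracket: 2^13 = 8192 < 9611 <= 2^14 = 16384
So ceil(log2(9611)) = 14

bits = ceil(log2(9611)) = ceil(13.2305) = 14 bits


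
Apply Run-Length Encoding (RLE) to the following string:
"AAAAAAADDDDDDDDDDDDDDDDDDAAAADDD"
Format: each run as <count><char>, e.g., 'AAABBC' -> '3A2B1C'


Scanning runs left to right:
  i=0: run of 'A' x 7 -> '7A'
  i=7: run of 'D' x 18 -> '18D'
  i=25: run of 'A' x 4 -> '4A'
  i=29: run of 'D' x 3 -> '3D'

RLE = 7A18D4A3D


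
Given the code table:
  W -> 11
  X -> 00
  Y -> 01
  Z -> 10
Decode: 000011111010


Decoding:
00 -> X
00 -> X
11 -> W
11 -> W
10 -> Z
10 -> Z


Result: XXWWZZ


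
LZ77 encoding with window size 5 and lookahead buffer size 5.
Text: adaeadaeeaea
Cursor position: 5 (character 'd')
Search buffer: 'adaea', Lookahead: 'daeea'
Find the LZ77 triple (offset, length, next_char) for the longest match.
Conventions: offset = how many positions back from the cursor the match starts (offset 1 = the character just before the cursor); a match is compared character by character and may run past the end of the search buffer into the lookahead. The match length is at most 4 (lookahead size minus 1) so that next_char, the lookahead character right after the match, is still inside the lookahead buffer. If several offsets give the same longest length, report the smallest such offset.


Try each offset into the search buffer:
  offset=1 (pos 4, char 'a'): match length 0
  offset=2 (pos 3, char 'e'): match length 0
  offset=3 (pos 2, char 'a'): match length 0
  offset=4 (pos 1, char 'd'): match length 3
  offset=5 (pos 0, char 'a'): match length 0
Longest match has length 3 at offset 4.
next_char = character at position 5 + 3 = 8 -> 'e'

Best match: offset=4, length=3 (matching 'dae' starting at position 1)
LZ77 triple: (4, 3, 'e')


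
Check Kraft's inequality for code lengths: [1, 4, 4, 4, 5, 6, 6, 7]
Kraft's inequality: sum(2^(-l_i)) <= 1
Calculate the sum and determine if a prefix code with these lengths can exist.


Sum = 2^(-1) + 2^(-4) + 2^(-4) + 2^(-4) + 2^(-5) + 2^(-6) + 2^(-6) + 2^(-7)
    = 0.5 + 0.0625 + 0.0625 + 0.0625 + 0.03125 + 0.015625 + 0.015625 + 0.0078125
    = 97/128 = 0.7578125
Since 0.7578125 <= 1, Kraft's inequality IS satisfied.
A prefix code with these lengths CAN exist.

Kraft sum = 0.7578125. Satisfied.


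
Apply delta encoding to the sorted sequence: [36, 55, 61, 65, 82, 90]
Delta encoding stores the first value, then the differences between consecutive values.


First value: 36
Deltas:
  55 - 36 = 19
  61 - 55 = 6
  65 - 61 = 4
  82 - 65 = 17
  90 - 82 = 8


Delta encoded: [36, 19, 6, 4, 17, 8]


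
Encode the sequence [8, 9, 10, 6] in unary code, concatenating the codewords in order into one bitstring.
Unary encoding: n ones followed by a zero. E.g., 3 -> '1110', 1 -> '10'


Encode each number as n ones followed by a terminating 0:
  8 -> 111111110 (9 bits)
  9 -> 1111111110 (10 bits)
  10 -> 11111111110 (11 bits)
  6 -> 1111110 (7 bits)
Total length = 9 + 10 + 11 + 7 = 37 bits.

Unary([8, 9, 10, 6]) = 1111111101111111110111111111101111110 (37 bits)


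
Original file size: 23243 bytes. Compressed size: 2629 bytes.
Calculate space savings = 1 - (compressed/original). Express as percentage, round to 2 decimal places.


ratio = compressed/original = 2629/23243 = 0.113109
savings = 1 - ratio = 1 - 0.113109 = 0.886891
as a percentage: 0.886891 * 100 = 88.69%

Space savings = 1 - 2629/23243 = 88.69%


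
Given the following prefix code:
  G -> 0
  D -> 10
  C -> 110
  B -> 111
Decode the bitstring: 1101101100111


Decoding step by step:
Bits 110 -> C
Bits 110 -> C
Bits 110 -> C
Bits 0 -> G
Bits 111 -> B


Decoded message: CCCGB


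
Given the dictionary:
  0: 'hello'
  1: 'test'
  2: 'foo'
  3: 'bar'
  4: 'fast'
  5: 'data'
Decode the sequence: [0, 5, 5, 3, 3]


Look up each index in the dictionary:
  0 -> 'hello'
  5 -> 'data'
  5 -> 'data'
  3 -> 'bar'
  3 -> 'bar'

Decoded: "hello data data bar bar"


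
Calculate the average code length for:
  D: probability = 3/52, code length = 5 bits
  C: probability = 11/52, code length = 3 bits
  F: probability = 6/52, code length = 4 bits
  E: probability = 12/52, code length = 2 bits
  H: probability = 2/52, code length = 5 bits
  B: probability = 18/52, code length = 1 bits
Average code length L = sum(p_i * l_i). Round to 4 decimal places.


Weighted contributions p_i * l_i:
  D: (3/52) * 5 = 15/52
  C: (11/52) * 3 = 33/52
  F: (6/52) * 4 = 24/52
  E: (12/52) * 2 = 24/52
  H: (2/52) * 5 = 10/52
  B: (18/52) * 1 = 18/52
Sum = (15 + 33 + 24 + 24 + 10 + 18)/52 = 124/52

L = 124/52 = 2.3846 bits/symbol


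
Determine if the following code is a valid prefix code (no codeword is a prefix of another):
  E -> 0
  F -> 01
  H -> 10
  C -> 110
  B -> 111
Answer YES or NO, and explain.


Checking each pair (does one codeword prefix another?):
  E='0' vs F='01': prefix -- VIOLATION

NO -- this is NOT a valid prefix code. E (0) is a prefix of F (01).


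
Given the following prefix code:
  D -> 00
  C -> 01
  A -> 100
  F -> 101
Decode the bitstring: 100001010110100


Decoding step by step:
Bits 100 -> A
Bits 00 -> D
Bits 101 -> F
Bits 01 -> C
Bits 101 -> F
Bits 00 -> D


Decoded message: ADFCFD


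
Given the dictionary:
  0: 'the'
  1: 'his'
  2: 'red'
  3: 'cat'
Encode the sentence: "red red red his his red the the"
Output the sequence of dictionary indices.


Look up each word in the dictionary:
  'red' -> 2
  'red' -> 2
  'red' -> 2
  'his' -> 1
  'his' -> 1
  'red' -> 2
  'the' -> 0
  'the' -> 0

Encoded: [2, 2, 2, 1, 1, 2, 0, 0]


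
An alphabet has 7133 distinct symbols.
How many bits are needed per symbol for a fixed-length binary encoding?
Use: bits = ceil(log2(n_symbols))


log2(7133) = 12.8003
Bracket: 2^12 = 4096 < 7133 <= 2^13 = 8192
So ceil(log2(7133)) = 13

bits = ceil(log2(7133)) = ceil(12.8003) = 13 bits


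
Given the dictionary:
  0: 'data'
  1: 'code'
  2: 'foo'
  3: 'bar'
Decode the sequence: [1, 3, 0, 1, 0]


Look up each index in the dictionary:
  1 -> 'code'
  3 -> 'bar'
  0 -> 'data'
  1 -> 'code'
  0 -> 'data'

Decoded: "code bar data code data"


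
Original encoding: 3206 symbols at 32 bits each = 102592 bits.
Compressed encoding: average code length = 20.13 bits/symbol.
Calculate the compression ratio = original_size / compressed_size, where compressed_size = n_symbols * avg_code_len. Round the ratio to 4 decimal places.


original_size = n_symbols * orig_bits = 3206 * 32 = 102592 bits
compressed_size = n_symbols * avg_code_len = 3206 * 20.13 = 64536.78 bits
ratio = original_size / compressed_size = 102592 / 64536.78 = 1.5897

Compression ratio = 1.5897


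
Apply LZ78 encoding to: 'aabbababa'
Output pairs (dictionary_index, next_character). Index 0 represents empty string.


LZ78 encoding steps:
Dictionary: {0: ''}
Step 1: w='' (idx 0), next='a' -> output (0, 'a'), add 'a' as idx 1
Step 2: w='a' (idx 1), next='b' -> output (1, 'b'), add 'ab' as idx 2
Step 3: w='' (idx 0), next='b' -> output (0, 'b'), add 'b' as idx 3
Step 4: w='ab' (idx 2), next='a' -> output (2, 'a'), add 'aba' as idx 4
Step 5: w='b' (idx 3), next='a' -> output (3, 'a'), add 'ba' as idx 5


Encoded: [(0, 'a'), (1, 'b'), (0, 'b'), (2, 'a'), (3, 'a')]


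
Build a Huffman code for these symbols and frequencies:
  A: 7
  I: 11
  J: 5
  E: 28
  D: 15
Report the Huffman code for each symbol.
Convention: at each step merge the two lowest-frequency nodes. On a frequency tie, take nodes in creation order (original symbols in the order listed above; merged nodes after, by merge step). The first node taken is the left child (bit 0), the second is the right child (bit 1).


Huffman tree construction:
Step 1: Merge J(5) + A(7) = 12
Step 2: Merge I(11) + (J+A)(12) = 23
Step 3: Merge D(15) + (I+(J+A))(23) = 38
Step 4: Merge E(28) + (D+(I+(J+A)))(38) = 66
Read each symbol's code off the tree from the root (left child = 0, right child = 1).

Codes:
  A: 1111 (length 4)
  I: 110 (length 3)
  J: 1110 (length 4)
  E: 0 (length 1)
  D: 10 (length 2)
Average code length: 139/66 = 2.1061 bits/symbol


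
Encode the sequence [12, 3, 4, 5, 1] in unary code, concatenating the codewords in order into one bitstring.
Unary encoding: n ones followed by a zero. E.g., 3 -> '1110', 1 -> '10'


Encode each number as n ones followed by a terminating 0:
  12 -> 1111111111110 (13 bits)
  3 -> 1110 (4 bits)
  4 -> 11110 (5 bits)
  5 -> 111110 (6 bits)
  1 -> 10 (2 bits)
Total length = 13 + 4 + 5 + 6 + 2 = 30 bits.

Unary([12, 3, 4, 5, 1]) = 111111111111011101111011111010 (30 bits)


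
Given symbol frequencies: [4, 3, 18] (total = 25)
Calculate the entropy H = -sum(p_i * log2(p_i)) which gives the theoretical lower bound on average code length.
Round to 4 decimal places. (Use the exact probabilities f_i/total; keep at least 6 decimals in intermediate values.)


Per-symbol terms -p_i * log2(p_i) with p_i = f_i/25:
  p = 4/25 = 0.160000: log2(p) = -2.643856, -p*log2(p) = 0.423017
  p = 3/25 = 0.120000: log2(p) = -3.058894, -p*log2(p) = 0.367067
  p = 18/25 = 0.720000: log2(p) = -0.473931, -p*log2(p) = 0.341230
H = 0.423017 + 0.367067 + 0.341230 = 1.131314

H = 1.1313 bits/symbol


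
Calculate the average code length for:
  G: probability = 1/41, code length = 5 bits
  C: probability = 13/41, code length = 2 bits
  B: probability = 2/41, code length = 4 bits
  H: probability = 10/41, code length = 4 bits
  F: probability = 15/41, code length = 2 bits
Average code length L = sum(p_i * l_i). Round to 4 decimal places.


Weighted contributions p_i * l_i:
  G: (1/41) * 5 = 5/41
  C: (13/41) * 2 = 26/41
  B: (2/41) * 4 = 8/41
  H: (10/41) * 4 = 40/41
  F: (15/41) * 2 = 30/41
Sum = (5 + 26 + 8 + 40 + 30)/41 = 109/41

L = 109/41 = 2.6585 bits/symbol


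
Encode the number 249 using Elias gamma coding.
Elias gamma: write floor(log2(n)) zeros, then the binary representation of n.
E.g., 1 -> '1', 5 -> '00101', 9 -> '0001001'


num_bits = floor(log2(249)) + 1 = 8
leading_zeros = num_bits - 1 = 7
binary(249) = 11111001

Elias gamma(249) = '0000000' + '11111001' = 000000011111001 (15 bits)


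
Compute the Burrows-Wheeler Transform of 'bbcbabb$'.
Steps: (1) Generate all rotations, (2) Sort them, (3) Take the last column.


Rotations (sorted):
  0: $bbcbabb -> last char: b
  1: abb$bbcb -> last char: b
  2: b$bbcbab -> last char: b
  3: babb$bbc -> last char: c
  4: bb$bbcba -> last char: a
  5: bbcbabb$ -> last char: $
  6: bcbabb$b -> last char: b
  7: cbabb$bb -> last char: b


BWT = bbbca$bb


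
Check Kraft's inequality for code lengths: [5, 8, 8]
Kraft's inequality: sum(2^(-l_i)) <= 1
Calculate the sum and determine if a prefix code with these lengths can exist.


Sum = 2^(-5) + 2^(-8) + 2^(-8)
    = 0.03125 + 0.00390625 + 0.00390625
    = 10/256 = 0.0390625
Since 0.0390625 <= 1, Kraft's inequality IS satisfied.
A prefix code with these lengths CAN exist.

Kraft sum = 0.0390625. Satisfied.


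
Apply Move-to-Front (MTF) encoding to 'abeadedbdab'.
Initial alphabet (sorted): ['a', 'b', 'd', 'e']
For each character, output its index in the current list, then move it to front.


MTF encoding:
'a': index 0 in ['a', 'b', 'd', 'e'] -> ['a', 'b', 'd', 'e']
'b': index 1 in ['a', 'b', 'd', 'e'] -> ['b', 'a', 'd', 'e']
'e': index 3 in ['b', 'a', 'd', 'e'] -> ['e', 'b', 'a', 'd']
'a': index 2 in ['e', 'b', 'a', 'd'] -> ['a', 'e', 'b', 'd']
'd': index 3 in ['a', 'e', 'b', 'd'] -> ['d', 'a', 'e', 'b']
'e': index 2 in ['d', 'a', 'e', 'b'] -> ['e', 'd', 'a', 'b']
'd': index 1 in ['e', 'd', 'a', 'b'] -> ['d', 'e', 'a', 'b']
'b': index 3 in ['d', 'e', 'a', 'b'] -> ['b', 'd', 'e', 'a']
'd': index 1 in ['b', 'd', 'e', 'a'] -> ['d', 'b', 'e', 'a']
'a': index 3 in ['d', 'b', 'e', 'a'] -> ['a', 'd', 'b', 'e']
'b': index 2 in ['a', 'd', 'b', 'e'] -> ['b', 'a', 'd', 'e']


Output: [0, 1, 3, 2, 3, 2, 1, 3, 1, 3, 2]


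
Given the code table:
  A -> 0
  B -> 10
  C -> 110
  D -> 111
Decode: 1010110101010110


Decoding:
10 -> B
10 -> B
110 -> C
10 -> B
10 -> B
10 -> B
110 -> C


Result: BBCBBBC


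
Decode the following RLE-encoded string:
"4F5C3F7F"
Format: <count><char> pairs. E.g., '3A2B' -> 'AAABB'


Expanding each <count><char> pair:
  4F -> 'FFFF'
  5C -> 'CCCCC'
  3F -> 'FFF'
  7F -> 'FFFFFFF'

Decoded = FFFFCCCCCFFFFFFFFFF


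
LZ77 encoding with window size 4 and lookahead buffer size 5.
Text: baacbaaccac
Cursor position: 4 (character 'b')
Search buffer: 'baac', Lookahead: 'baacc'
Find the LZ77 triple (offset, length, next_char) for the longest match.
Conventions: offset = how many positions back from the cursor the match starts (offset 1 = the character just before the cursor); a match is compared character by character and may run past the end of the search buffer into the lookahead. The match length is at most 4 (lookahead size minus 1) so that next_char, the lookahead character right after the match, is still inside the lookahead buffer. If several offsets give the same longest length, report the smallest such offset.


Try each offset into the search buffer:
  offset=1 (pos 3, char 'c'): match length 0
  offset=2 (pos 2, char 'a'): match length 0
  offset=3 (pos 1, char 'a'): match length 0
  offset=4 (pos 0, char 'b'): match length 4
Longest match has length 4 at offset 4.
next_char = character at position 4 + 4 = 8 -> 'c'

Best match: offset=4, length=4 (matching 'baac' starting at position 0)
LZ77 triple: (4, 4, 'c')


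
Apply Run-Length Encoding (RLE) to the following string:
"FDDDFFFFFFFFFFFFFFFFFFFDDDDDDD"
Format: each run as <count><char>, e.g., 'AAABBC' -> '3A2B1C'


Scanning runs left to right:
  i=0: run of 'F' x 1 -> '1F'
  i=1: run of 'D' x 3 -> '3D'
  i=4: run of 'F' x 19 -> '19F'
  i=23: run of 'D' x 7 -> '7D'

RLE = 1F3D19F7D


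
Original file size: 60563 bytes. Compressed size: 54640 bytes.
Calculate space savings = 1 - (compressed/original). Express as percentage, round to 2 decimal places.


ratio = compressed/original = 54640/60563 = 0.902201
savings = 1 - ratio = 1 - 0.902201 = 0.097799
as a percentage: 0.097799 * 100 = 9.78%

Space savings = 1 - 54640/60563 = 9.78%


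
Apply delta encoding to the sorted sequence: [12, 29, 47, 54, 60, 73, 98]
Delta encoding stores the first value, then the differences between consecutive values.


First value: 12
Deltas:
  29 - 12 = 17
  47 - 29 = 18
  54 - 47 = 7
  60 - 54 = 6
  73 - 60 = 13
  98 - 73 = 25


Delta encoded: [12, 17, 18, 7, 6, 13, 25]


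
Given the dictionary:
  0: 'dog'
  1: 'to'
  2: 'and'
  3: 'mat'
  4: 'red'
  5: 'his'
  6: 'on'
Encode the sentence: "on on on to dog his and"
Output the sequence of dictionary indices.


Look up each word in the dictionary:
  'on' -> 6
  'on' -> 6
  'on' -> 6
  'to' -> 1
  'dog' -> 0
  'his' -> 5
  'and' -> 2

Encoded: [6, 6, 6, 1, 0, 5, 2]


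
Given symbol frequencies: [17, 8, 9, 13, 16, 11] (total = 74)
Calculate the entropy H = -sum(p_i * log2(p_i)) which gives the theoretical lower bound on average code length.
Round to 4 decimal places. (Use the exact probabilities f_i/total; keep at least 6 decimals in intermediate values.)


Per-symbol terms -p_i * log2(p_i) with p_i = f_i/74:
  p = 17/74 = 0.229730: log2(p) = -2.121991, -p*log2(p) = 0.487484
  p = 8/74 = 0.108108: log2(p) = -3.209453, -p*log2(p) = 0.346968
  p = 9/74 = 0.121622: log2(p) = -3.039528, -p*log2(p) = 0.369672
  p = 13/74 = 0.175676: log2(p) = -2.509014, -p*log2(p) = 0.440773
  p = 16/74 = 0.216216: log2(p) = -2.209453, -p*log2(p) = 0.477720
  p = 11/74 = 0.148649: log2(p) = -2.750022, -p*log2(p) = 0.408787
H = 0.487484 + 0.346968 + 0.369672 + 0.440773 + 0.477720 + 0.408787 = 2.531404

H = 2.5314 bits/symbol


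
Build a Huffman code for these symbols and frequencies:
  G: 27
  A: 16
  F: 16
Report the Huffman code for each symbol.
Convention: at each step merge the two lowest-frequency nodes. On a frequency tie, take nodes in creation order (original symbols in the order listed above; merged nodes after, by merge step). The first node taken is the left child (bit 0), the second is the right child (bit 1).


Huffman tree construction:
Step 1: Merge A(16) + F(16) = 32
Step 2: Merge G(27) + (A+F)(32) = 59
Read each symbol's code off the tree from the root (left child = 0, right child = 1).

Codes:
  G: 0 (length 1)
  A: 10 (length 2)
  F: 11 (length 2)
Average code length: 91/59 = 1.5424 bits/symbol


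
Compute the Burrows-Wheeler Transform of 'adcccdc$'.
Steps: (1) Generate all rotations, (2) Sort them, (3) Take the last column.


Rotations (sorted):
  0: $adcccdc -> last char: c
  1: adcccdc$ -> last char: $
  2: c$adcccd -> last char: d
  3: cccdc$ad -> last char: d
  4: ccdc$adc -> last char: c
  5: cdc$adcc -> last char: c
  6: dc$adccc -> last char: c
  7: dcccdc$a -> last char: a


BWT = c$ddccca


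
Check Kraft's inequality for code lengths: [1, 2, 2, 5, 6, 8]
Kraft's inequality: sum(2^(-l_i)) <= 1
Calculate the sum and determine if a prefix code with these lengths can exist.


Sum = 2^(-1) + 2^(-2) + 2^(-2) + 2^(-5) + 2^(-6) + 2^(-8)
    = 0.5 + 0.25 + 0.25 + 0.03125 + 0.015625 + 0.00390625
    = 269/256 = 1.05078125
Since 1.05078125 > 1, Kraft's inequality is NOT satisfied.
A prefix code with these lengths CANNOT exist.

Kraft sum = 1.05078125. Not satisfied.


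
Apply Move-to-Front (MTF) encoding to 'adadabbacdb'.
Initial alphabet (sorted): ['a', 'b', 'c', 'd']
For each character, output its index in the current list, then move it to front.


MTF encoding:
'a': index 0 in ['a', 'b', 'c', 'd'] -> ['a', 'b', 'c', 'd']
'd': index 3 in ['a', 'b', 'c', 'd'] -> ['d', 'a', 'b', 'c']
'a': index 1 in ['d', 'a', 'b', 'c'] -> ['a', 'd', 'b', 'c']
'd': index 1 in ['a', 'd', 'b', 'c'] -> ['d', 'a', 'b', 'c']
'a': index 1 in ['d', 'a', 'b', 'c'] -> ['a', 'd', 'b', 'c']
'b': index 2 in ['a', 'd', 'b', 'c'] -> ['b', 'a', 'd', 'c']
'b': index 0 in ['b', 'a', 'd', 'c'] -> ['b', 'a', 'd', 'c']
'a': index 1 in ['b', 'a', 'd', 'c'] -> ['a', 'b', 'd', 'c']
'c': index 3 in ['a', 'b', 'd', 'c'] -> ['c', 'a', 'b', 'd']
'd': index 3 in ['c', 'a', 'b', 'd'] -> ['d', 'c', 'a', 'b']
'b': index 3 in ['d', 'c', 'a', 'b'] -> ['b', 'd', 'c', 'a']


Output: [0, 3, 1, 1, 1, 2, 0, 1, 3, 3, 3]


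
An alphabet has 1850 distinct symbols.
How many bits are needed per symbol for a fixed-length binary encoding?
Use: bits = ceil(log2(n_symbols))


log2(1850) = 10.8533
Bracket: 2^10 = 1024 < 1850 <= 2^11 = 2048
So ceil(log2(1850)) = 11

bits = ceil(log2(1850)) = ceil(10.8533) = 11 bits


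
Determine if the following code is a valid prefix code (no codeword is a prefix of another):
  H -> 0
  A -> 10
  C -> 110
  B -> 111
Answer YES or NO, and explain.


Checking each pair (does one codeword prefix another?):
  H='0' vs A='10': no prefix
  H='0' vs C='110': no prefix
  H='0' vs B='111': no prefix
  A='10' vs H='0': no prefix
  A='10' vs C='110': no prefix
  A='10' vs B='111': no prefix
  C='110' vs H='0': no prefix
  C='110' vs A='10': no prefix
  C='110' vs B='111': no prefix
  B='111' vs H='0': no prefix
  B='111' vs A='10': no prefix
  B='111' vs C='110': no prefix
No violation found over all pairs.

YES -- this is a valid prefix code. No codeword is a prefix of any other codeword.


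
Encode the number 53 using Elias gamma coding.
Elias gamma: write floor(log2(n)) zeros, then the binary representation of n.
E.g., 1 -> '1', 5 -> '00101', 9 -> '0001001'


num_bits = floor(log2(53)) + 1 = 6
leading_zeros = num_bits - 1 = 5
binary(53) = 110101

Elias gamma(53) = '00000' + '110101' = 00000110101 (11 bits)


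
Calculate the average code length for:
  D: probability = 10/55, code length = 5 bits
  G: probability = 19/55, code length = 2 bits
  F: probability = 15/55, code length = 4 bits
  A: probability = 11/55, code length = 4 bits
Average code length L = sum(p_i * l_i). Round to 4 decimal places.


Weighted contributions p_i * l_i:
  D: (10/55) * 5 = 50/55
  G: (19/55) * 2 = 38/55
  F: (15/55) * 4 = 60/55
  A: (11/55) * 4 = 44/55
Sum = (50 + 38 + 60 + 44)/55 = 192/55

L = 192/55 = 3.4909 bits/symbol


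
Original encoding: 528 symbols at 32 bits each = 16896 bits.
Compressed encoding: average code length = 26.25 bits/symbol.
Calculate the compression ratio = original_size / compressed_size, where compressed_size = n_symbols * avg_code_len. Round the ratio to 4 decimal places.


original_size = n_symbols * orig_bits = 528 * 32 = 16896 bits
compressed_size = n_symbols * avg_code_len = 528 * 26.25 = 13860.0 bits
ratio = original_size / compressed_size = 16896 / 13860.0 = 1.219

Compression ratio = 1.219


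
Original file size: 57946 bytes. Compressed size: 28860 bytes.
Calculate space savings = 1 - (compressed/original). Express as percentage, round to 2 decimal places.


ratio = compressed/original = 28860/57946 = 0.49805
savings = 1 - ratio = 1 - 0.49805 = 0.50195
as a percentage: 0.50195 * 100 = 50.2%

Space savings = 1 - 28860/57946 = 50.2%


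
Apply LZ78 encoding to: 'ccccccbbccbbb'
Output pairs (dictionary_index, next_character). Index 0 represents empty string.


LZ78 encoding steps:
Dictionary: {0: ''}
Step 1: w='' (idx 0), next='c' -> output (0, 'c'), add 'c' as idx 1
Step 2: w='c' (idx 1), next='c' -> output (1, 'c'), add 'cc' as idx 2
Step 3: w='cc' (idx 2), next='c' -> output (2, 'c'), add 'ccc' as idx 3
Step 4: w='' (idx 0), next='b' -> output (0, 'b'), add 'b' as idx 4
Step 5: w='b' (idx 4), next='c' -> output (4, 'c'), add 'bc' as idx 5
Step 6: w='c' (idx 1), next='b' -> output (1, 'b'), add 'cb' as idx 6
Step 7: w='b' (idx 4), next='b' -> output (4, 'b'), add 'bb' as idx 7


Encoded: [(0, 'c'), (1, 'c'), (2, 'c'), (0, 'b'), (4, 'c'), (1, 'b'), (4, 'b')]


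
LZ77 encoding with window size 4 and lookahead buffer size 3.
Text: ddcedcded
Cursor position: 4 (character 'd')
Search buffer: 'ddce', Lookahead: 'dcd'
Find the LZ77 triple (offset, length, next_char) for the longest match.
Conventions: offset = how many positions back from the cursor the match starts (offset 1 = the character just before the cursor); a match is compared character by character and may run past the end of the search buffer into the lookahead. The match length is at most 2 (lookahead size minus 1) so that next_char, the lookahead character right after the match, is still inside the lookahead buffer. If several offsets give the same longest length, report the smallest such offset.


Try each offset into the search buffer:
  offset=1 (pos 3, char 'e'): match length 0
  offset=2 (pos 2, char 'c'): match length 0
  offset=3 (pos 1, char 'd'): match length 2
  offset=4 (pos 0, char 'd'): match length 1
Longest match has length 2 at offset 3.
next_char = character at position 4 + 2 = 6 -> 'd'

Best match: offset=3, length=2 (matching 'dc' starting at position 1)
LZ77 triple: (3, 2, 'd')


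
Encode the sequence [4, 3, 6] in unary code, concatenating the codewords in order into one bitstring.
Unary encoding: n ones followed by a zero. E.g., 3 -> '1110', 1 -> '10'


Encode each number as n ones followed by a terminating 0:
  4 -> 11110 (5 bits)
  3 -> 1110 (4 bits)
  6 -> 1111110 (7 bits)
Total length = 5 + 4 + 7 = 16 bits.

Unary([4, 3, 6]) = 1111011101111110 (16 bits)


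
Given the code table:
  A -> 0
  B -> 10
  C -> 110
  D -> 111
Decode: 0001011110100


Decoding:
0 -> A
0 -> A
0 -> A
10 -> B
111 -> D
10 -> B
10 -> B
0 -> A


Result: AAABDBBA


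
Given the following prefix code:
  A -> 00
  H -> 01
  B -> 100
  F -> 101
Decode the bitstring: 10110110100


Decoding step by step:
Bits 101 -> F
Bits 101 -> F
Bits 101 -> F
Bits 00 -> A


Decoded message: FFFA


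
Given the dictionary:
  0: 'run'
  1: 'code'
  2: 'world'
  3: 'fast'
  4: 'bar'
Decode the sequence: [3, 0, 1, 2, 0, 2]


Look up each index in the dictionary:
  3 -> 'fast'
  0 -> 'run'
  1 -> 'code'
  2 -> 'world'
  0 -> 'run'
  2 -> 'world'

Decoded: "fast run code world run world"


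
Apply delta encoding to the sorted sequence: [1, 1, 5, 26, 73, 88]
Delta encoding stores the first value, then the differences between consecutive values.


First value: 1
Deltas:
  1 - 1 = 0
  5 - 1 = 4
  26 - 5 = 21
  73 - 26 = 47
  88 - 73 = 15


Delta encoded: [1, 0, 4, 21, 47, 15]


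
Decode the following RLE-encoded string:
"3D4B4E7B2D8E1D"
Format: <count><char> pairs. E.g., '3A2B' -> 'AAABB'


Expanding each <count><char> pair:
  3D -> 'DDD'
  4B -> 'BBBB'
  4E -> 'EEEE'
  7B -> 'BBBBBBB'
  2D -> 'DD'
  8E -> 'EEEEEEEE'
  1D -> 'D'

Decoded = DDDBBBBEEEEBBBBBBBDDEEEEEEEED


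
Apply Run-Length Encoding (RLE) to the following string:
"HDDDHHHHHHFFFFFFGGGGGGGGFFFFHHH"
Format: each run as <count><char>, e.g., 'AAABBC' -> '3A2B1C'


Scanning runs left to right:
  i=0: run of 'H' x 1 -> '1H'
  i=1: run of 'D' x 3 -> '3D'
  i=4: run of 'H' x 6 -> '6H'
  i=10: run of 'F' x 6 -> '6F'
  i=16: run of 'G' x 8 -> '8G'
  i=24: run of 'F' x 4 -> '4F'
  i=28: run of 'H' x 3 -> '3H'

RLE = 1H3D6H6F8G4F3H


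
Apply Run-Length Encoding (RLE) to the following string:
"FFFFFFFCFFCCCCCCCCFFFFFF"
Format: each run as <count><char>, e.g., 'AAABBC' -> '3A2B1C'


Scanning runs left to right:
  i=0: run of 'F' x 7 -> '7F'
  i=7: run of 'C' x 1 -> '1C'
  i=8: run of 'F' x 2 -> '2F'
  i=10: run of 'C' x 8 -> '8C'
  i=18: run of 'F' x 6 -> '6F'

RLE = 7F1C2F8C6F


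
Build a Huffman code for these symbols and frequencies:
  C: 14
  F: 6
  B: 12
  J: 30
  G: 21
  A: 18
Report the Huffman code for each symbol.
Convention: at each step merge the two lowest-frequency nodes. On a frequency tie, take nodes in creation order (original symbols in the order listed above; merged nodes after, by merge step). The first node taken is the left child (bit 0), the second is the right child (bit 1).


Huffman tree construction:
Step 1: Merge F(6) + B(12) = 18
Step 2: Merge C(14) + A(18) = 32
Step 3: Merge (F+B)(18) + G(21) = 39
Step 4: Merge J(30) + (C+A)(32) = 62
Step 5: Merge ((F+B)+G)(39) + (J+(C+A))(62) = 101
Read each symbol's code off the tree from the root (left child = 0, right child = 1).

Codes:
  C: 110 (length 3)
  F: 000 (length 3)
  B: 001 (length 3)
  J: 10 (length 2)
  G: 01 (length 2)
  A: 111 (length 3)
Average code length: 252/101 = 2.4950 bits/symbol
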